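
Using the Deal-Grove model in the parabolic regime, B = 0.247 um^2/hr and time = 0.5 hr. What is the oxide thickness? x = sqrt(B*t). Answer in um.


Step 1: Compute B*t = 0.247 * 0.5 = 0.1235
Step 2: x = sqrt(0.1235)
x = 0.351 um


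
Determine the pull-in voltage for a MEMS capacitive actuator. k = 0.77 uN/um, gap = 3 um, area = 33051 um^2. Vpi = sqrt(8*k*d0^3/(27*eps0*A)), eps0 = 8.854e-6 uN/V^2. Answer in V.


Step 1: Compute numerator: 8 * k * d0^3 = 8 * 0.77 * 3^3 = 166.32
Step 2: Compute denominator: 27 * eps0 * A = 27 * 8.854e-6 * 33051 = 7.901106
Step 3: Vpi = sqrt(166.32 / 7.901106)
Vpi = 4.59 V


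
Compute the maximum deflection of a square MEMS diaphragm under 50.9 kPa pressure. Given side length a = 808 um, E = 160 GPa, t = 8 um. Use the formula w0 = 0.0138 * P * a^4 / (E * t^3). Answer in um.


Step 1: Convert pressure to compatible units (E is in GPa, so P in GPa).
P = 50.9 kPa = 50.9e-6 GPa
Step 2: Compute numerator: 0.0138 * P * a^4.
a^4 = 808^4 = 426231402496
numerator = 0.0138 * 50.9e-6 * 426231402496 = 2.993935e+05
Step 3: Compute denominator: E * t^3 = 160 * 8^3 = 81920
Step 4: w0 = numerator / denominator = 2.993935e+05 / 81920 = 3.6547 um


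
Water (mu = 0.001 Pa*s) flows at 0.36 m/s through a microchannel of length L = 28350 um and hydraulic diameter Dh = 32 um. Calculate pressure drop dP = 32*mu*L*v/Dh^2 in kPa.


Step 1: Convert to SI: L = 28350e-6 m, Dh = 32e-6 m
Step 2: dP = 32 * 0.001 * 28350e-6 * 0.36 / (32e-6)^2
Step 3: dP = 318937.50 Pa
Step 4: Convert to kPa: dP = 318.94 kPa


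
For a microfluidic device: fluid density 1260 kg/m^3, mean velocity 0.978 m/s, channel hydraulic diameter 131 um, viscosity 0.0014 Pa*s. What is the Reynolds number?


Step 1: Convert Dh to meters: Dh = 131e-6 m
Step 2: Re = rho * v * Dh / mu
Re = 1260 * 0.978 * 131e-6 / 0.0014
Re = 115.306


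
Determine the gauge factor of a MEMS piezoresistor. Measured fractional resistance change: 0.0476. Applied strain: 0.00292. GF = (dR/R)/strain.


Step 1: Identify values.
dR/R = 0.0476, strain = 0.00292
Step 2: GF = (dR/R) / strain = 0.0476 / 0.00292
GF = 16.3


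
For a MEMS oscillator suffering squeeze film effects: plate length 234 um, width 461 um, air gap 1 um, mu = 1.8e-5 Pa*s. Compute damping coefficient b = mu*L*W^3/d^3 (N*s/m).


Step 1: Convert to SI.
L = 234e-6 m, W = 461e-6 m, d = 1e-6 m
Step 2: W^3 = (461e-6)^3 = 9.80e-11 m^3
Step 3: d^3 = (1e-6)^3 = 1.00e-18 m^3
Step 4: b = 1.8e-5 * 234e-6 * 9.80e-11 / 1.00e-18
b = 4.13e-01 N*s/m


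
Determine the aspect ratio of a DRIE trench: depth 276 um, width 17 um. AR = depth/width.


Step 1: AR = depth / width
Step 2: AR = 276 / 17
AR = 16.2


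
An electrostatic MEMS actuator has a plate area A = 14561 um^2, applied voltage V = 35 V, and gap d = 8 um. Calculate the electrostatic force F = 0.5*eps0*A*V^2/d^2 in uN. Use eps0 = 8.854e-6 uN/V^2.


Step 1: Identify parameters.
eps0 = 8.854e-6 uN/V^2, A = 14561 um^2, V = 35 V, d = 8 um
Step 2: Compute V^2 = 35^2 = 1225
Step 3: Compute d^2 = 8^2 = 64
Step 4: F = 0.5 * 8.854e-6 * 14561 * 1225 / 64
F = 1.234 uN


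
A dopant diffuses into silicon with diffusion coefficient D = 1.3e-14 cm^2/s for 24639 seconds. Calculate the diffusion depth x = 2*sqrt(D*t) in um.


Step 1: Compute D*t = 1.3e-14 * 24639 = 3.20307e-10 cm^2
Step 2: sqrt(D*t) = 1.7897e-05 cm
Step 3: x = 2 * 1.7897e-05 cm = 3.5794e-05 cm
Step 4: Convert to um (1 cm = 1e4 um): x = 0.358 um


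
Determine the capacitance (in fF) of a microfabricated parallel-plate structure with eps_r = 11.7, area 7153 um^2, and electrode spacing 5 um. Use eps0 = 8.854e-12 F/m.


Step 1: Convert area to m^2: A = 7153e-12 m^2
Step 2: Convert gap to m: d = 5e-6 m
Step 3: C = eps0 * eps_r * A / d
C = 8.854e-12 * 11.7 * 7153e-12 / 5e-6
Step 4: Convert to fF (multiply by 1e15).
C = 148.2 fF


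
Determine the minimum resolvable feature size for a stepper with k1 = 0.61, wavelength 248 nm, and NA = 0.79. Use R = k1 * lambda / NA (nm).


Step 1: Identify values: k1 = 0.61, lambda = 248 nm, NA = 0.79
Step 2: R = k1 * lambda / NA
R = 0.61 * 248 / 0.79
R = 191.5 nm


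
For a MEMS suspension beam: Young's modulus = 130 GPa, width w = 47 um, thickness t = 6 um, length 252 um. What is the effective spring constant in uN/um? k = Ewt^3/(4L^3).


Step 1: Convert E to consistent units (1 GPa = 1000 uN/um^2).
E = 130 GPa = 130000 uN/um^2
Step 2: Compute t^3 = 6^3 = 216
Step 3: Compute L^3 = 252^3 = 16003008
Step 4: k = 130000 * 47 * 216 / (4 * 16003008)
k = 20.6174 uN/um


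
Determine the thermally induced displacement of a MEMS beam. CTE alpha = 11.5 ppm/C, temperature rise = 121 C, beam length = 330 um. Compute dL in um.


Step 1: Convert CTE: alpha = 11.5 ppm/C = 11.5e-6 /C
Step 2: dL = 11.5e-6 * 121 * 330
dL = 0.4592 um


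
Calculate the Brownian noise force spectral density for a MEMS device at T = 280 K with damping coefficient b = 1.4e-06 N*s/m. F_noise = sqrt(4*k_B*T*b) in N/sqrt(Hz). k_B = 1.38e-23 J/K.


Step 1: Compute 4 * k_B * T * b
= 4 * 1.38e-23 * 280 * 1.4e-06
= 2.1638e-26 N^2/Hz
Step 2: F_noise = sqrt(2.1638e-26)
F_noise = 1.47e-13 N/sqrt(Hz)


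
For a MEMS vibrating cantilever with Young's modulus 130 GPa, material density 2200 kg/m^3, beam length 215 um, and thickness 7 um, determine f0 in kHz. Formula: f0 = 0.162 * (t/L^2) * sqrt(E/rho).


Step 1: Convert units to SI.
t_SI = 7e-6 m, L_SI = 215e-6 m
Step 2: Calculate sqrt(E/rho).
sqrt(130e9 / 2200) = 7687.06 m/s
Step 3: Compute f0.
f0 = 0.162 * 7e-6 / (215e-6)^2 * 7687.06 = 188580.3 Hz = 188.58 kHz


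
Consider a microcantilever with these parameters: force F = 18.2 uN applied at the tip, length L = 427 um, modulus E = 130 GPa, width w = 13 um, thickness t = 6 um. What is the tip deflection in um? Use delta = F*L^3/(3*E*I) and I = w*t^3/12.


Step 1: Calculate the second moment of area.
I = w * t^3 / 12 = 13 * 6^3 / 12 = 234.0 um^4
Step 2: Convert E to consistent units (1 GPa = 1000 uN/um^2).
E = 130 GPa = 130000 uN/um^2
Step 3: Calculate tip deflection.
delta = F * L^3 / (3 * E * I)
delta = 18.2 * 427^3 / (3 * 130000 * 234.0)
delta = 15.5265 um


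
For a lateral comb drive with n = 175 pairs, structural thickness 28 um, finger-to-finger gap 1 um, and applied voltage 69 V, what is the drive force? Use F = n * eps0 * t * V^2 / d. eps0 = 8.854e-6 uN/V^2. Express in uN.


Step 1: Parameters: n=175, eps0=8.854e-6 uN/V^2, t=28 um, V=69 V, d=1 um
Step 2: V^2 = 4761
Step 3: F = 175 * 8.854e-6 * 28 * 4761 / 1
F = 206.554 uN


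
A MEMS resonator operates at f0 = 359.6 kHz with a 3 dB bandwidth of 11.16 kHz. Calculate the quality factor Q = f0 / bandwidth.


Step 1: Q = f0 / bandwidth
Step 2: Q = 359.6 / 11.16
Q = 32.2


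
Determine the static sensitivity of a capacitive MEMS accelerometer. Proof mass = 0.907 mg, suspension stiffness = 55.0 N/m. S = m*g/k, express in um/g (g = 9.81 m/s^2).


Step 1: Convert mass: m = 0.907 mg = 9.07e-07 kg
Step 2: S = m * g / k = 9.07e-07 * 9.81 / 55.0
Step 3: S = 1.62e-07 m/g
Step 4: Convert to um/g: S = 0.162 um/g


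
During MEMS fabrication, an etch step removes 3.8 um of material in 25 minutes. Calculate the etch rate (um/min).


Step 1: Etch rate = depth / time
Step 2: rate = 3.8 / 25
rate = 0.152 um/min


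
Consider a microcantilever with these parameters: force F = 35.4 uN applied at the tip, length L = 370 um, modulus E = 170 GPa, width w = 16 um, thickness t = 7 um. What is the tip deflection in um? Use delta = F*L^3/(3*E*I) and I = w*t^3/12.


Step 1: Calculate the second moment of area.
I = w * t^3 / 12 = 16 * 7^3 / 12 = 457.3333 um^4
Step 2: Convert E to consistent units (1 GPa = 1000 uN/um^2).
E = 170 GPa = 170000 uN/um^2
Step 3: Calculate tip deflection.
delta = F * L^3 / (3 * E * I)
delta = 35.4 * 370^3 / (3 * 170000 * 457.3333)
delta = 7.6879 um


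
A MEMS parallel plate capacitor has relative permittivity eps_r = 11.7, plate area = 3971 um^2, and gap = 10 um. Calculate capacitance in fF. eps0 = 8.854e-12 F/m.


Step 1: Convert area to m^2: A = 3971e-12 m^2
Step 2: Convert gap to m: d = 10e-6 m
Step 3: C = eps0 * eps_r * A / d
C = 8.854e-12 * 11.7 * 3971e-12 / 10e-6
Step 4: Convert to fF (multiply by 1e15).
C = 41.14 fF


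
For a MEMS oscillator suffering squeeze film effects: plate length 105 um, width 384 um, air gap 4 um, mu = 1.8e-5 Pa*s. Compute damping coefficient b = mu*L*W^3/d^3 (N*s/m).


Step 1: Convert to SI.
L = 105e-6 m, W = 384e-6 m, d = 4e-6 m
Step 2: W^3 = (384e-6)^3 = 5.66e-11 m^3
Step 3: d^3 = (4e-6)^3 = 6.40e-17 m^3
Step 4: b = 1.8e-5 * 105e-6 * 5.66e-11 / 6.40e-17
b = 1.67e-03 N*s/m


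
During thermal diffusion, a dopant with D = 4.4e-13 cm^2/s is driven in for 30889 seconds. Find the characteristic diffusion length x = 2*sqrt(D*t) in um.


Step 1: Compute D*t = 4.4e-13 * 30889 = 1.359116e-08 cm^2
Step 2: sqrt(D*t) = 1.16581e-04 cm
Step 3: x = 2 * 1.16581e-04 cm = 2.33162e-04 cm
Step 4: Convert to um (1 cm = 1e4 um): x = 2.332 um


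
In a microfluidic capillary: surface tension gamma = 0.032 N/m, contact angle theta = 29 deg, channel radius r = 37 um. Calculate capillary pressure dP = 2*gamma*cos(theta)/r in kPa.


Step 1: cos(29 deg) = 0.8746
Step 2: Convert r to m: r = 37e-6 m
Step 3: dP = 2 * 0.032 * 0.8746 / 37e-6 = 1512.8 Pa
Step 4: Convert Pa to kPa (divide by 1000).
dP = 1.51 kPa


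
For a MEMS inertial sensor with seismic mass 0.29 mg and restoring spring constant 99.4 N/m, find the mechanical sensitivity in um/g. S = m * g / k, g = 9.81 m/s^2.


Step 1: Convert mass: m = 0.29 mg = 2.90e-07 kg
Step 2: S = m * g / k = 2.90e-07 * 9.81 / 99.4
Step 3: S = 2.86e-08 m/g
Step 4: Convert to um/g: S = 0.029 um/g


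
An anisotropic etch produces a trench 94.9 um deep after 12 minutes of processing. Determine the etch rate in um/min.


Step 1: Etch rate = depth / time
Step 2: rate = 94.9 / 12
rate = 7.908 um/min


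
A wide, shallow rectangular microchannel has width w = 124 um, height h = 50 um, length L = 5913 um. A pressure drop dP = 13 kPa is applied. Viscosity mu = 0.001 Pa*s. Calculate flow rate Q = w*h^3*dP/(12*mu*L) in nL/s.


Step 1: Convert all dimensions to SI (meters).
w = 124e-6 m, h = 50e-6 m, L = 5913e-6 m, dP = 13e3 Pa
Step 2: Q = w * h^3 * dP / (12 * mu * L)
Q = 124e-6 * (50e-6)^3 * 13e3 / (12 * 0.001 * 5913e-6) = 2.83978804e-09 m^3/s
Step 3: Convert Q from m^3/s to nL/s (1 m^3 = 1e12 nL, so multiply by 1e12).
Q = 2839.788 nL/s


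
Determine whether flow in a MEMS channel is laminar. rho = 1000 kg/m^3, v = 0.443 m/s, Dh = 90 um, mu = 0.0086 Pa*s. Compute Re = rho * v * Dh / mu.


Step 1: Convert Dh to meters: Dh = 90e-6 m
Step 2: Re = rho * v * Dh / mu
Re = 1000 * 0.443 * 90e-6 / 0.0086
Re = 4.636
Since Re = 4.636 is below ~2300, the flow is laminar.


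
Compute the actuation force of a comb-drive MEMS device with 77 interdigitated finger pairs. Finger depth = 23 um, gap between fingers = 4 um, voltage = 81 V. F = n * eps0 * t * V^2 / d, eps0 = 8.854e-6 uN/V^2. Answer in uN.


Step 1: Parameters: n=77, eps0=8.854e-6 uN/V^2, t=23 um, V=81 V, d=4 um
Step 2: V^2 = 6561
Step 3: F = 77 * 8.854e-6 * 23 * 6561 / 4
F = 25.72 uN


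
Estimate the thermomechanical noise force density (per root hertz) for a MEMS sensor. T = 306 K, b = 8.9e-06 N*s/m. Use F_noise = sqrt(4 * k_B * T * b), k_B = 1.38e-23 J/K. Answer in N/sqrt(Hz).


Step 1: Compute 4 * k_B * T * b
= 4 * 1.38e-23 * 306 * 8.9e-06
= 1.5033e-25 N^2/Hz
Step 2: F_noise = sqrt(1.5033e-25)
F_noise = 3.88e-13 N/sqrt(Hz)


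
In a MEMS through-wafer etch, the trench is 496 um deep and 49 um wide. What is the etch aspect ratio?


Step 1: AR = depth / width
Step 2: AR = 496 / 49
AR = 10.1


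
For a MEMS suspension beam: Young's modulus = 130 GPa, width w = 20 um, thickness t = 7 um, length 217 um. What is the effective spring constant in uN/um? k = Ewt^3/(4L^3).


Step 1: Convert E to consistent units (1 GPa = 1000 uN/um^2).
E = 130 GPa = 130000 uN/um^2
Step 2: Compute t^3 = 7^3 = 343
Step 3: Compute L^3 = 217^3 = 10218313
Step 4: k = 130000 * 20 * 343 / (4 * 10218313)
k = 21.8187 uN/um


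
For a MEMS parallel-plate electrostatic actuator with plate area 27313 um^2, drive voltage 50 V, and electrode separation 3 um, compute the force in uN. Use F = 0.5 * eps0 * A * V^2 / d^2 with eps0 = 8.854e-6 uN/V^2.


Step 1: Identify parameters.
eps0 = 8.854e-6 uN/V^2, A = 27313 um^2, V = 50 V, d = 3 um
Step 2: Compute V^2 = 50^2 = 2500
Step 3: Compute d^2 = 3^2 = 9
Step 4: F = 0.5 * 8.854e-6 * 27313 * 2500 / 9
F = 33.587 uN


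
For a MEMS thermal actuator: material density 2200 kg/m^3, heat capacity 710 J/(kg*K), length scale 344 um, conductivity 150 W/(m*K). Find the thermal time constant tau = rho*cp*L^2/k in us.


Step 1: Convert L to m: L = 344e-6 m
Step 2: L^2 = (344e-6)^2 = 1.18336e-07 m^2
Step 3: tau = 2200 * 710 * 1.18336e-07 / 150 = 1.23227221e-03 s
Step 4: Convert to microseconds (multiply by 1e6).
tau = 1232.272 us


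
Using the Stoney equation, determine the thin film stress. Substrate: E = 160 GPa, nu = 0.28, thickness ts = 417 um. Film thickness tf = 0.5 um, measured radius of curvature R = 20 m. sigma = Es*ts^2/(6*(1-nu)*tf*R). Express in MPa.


Step 1: Compute numerator: Es * ts^2 = 160 * 417^2 = 27822240 (GPa*um^2)
Step 2: Compute denominator (R in um): 6*(1-nu)*tf*R = 6*0.72*0.5*20e6 = 43200000.0 (um^2)
Step 3: sigma (GPa) = 27822240 / 43200000.0 = 6.44033e-01 GPa
Step 4: Convert to MPa (x1000): sigma = 644.0 MPa


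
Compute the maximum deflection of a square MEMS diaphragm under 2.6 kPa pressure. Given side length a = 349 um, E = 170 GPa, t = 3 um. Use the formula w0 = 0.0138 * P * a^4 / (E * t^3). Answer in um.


Step 1: Convert pressure to compatible units (E is in GPa, so P in GPa).
P = 2.6 kPa = 2.6e-6 GPa
Step 2: Compute numerator: 0.0138 * P * a^4.
a^4 = 349^4 = 14835483601
numerator = 0.0138 * 2.6e-6 * 14835483601 = 5.323e+02
Step 3: Compute denominator: E * t^3 = 170 * 3^3 = 4590
Step 4: w0 = numerator / denominator = 5.323e+02 / 4590 = 0.116 um


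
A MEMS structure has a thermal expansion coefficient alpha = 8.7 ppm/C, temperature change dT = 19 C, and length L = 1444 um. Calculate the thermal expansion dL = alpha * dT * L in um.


Step 1: Convert CTE: alpha = 8.7 ppm/C = 8.7e-6 /C
Step 2: dL = 8.7e-6 * 19 * 1444
dL = 0.2387 um


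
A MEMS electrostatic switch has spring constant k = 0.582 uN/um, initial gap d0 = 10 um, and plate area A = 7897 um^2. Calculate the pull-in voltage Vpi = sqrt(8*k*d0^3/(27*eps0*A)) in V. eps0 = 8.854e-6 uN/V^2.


Step 1: Compute numerator: 8 * k * d0^3 = 8 * 0.582 * 10^3 = 4656.0
Step 2: Compute denominator: 27 * eps0 * A = 27 * 8.854e-6 * 7897 = 1.887841
Step 3: Vpi = sqrt(4656.0 / 1.887841)
Vpi = 49.66 V


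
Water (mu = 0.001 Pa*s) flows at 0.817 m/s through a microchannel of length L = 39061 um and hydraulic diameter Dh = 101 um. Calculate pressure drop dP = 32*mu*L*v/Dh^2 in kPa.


Step 1: Convert to SI: L = 39061e-6 m, Dh = 101e-6 m
Step 2: dP = 32 * 0.001 * 39061e-6 * 0.817 / (101e-6)^2
Step 3: dP = 100108.89 Pa
Step 4: Convert to kPa: dP = 100.11 kPa


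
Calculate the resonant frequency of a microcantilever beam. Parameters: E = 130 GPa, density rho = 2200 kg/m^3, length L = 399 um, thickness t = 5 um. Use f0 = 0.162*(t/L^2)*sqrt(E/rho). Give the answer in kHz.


Step 1: Convert units to SI.
t_SI = 5e-6 m, L_SI = 399e-6 m
Step 2: Calculate sqrt(E/rho).
sqrt(130e9 / 2200) = 7687.06 m/s
Step 3: Compute f0.
f0 = 0.162 * 5e-6 / (399e-6)^2 * 7687.06 = 39111.1 Hz = 39.11 kHz


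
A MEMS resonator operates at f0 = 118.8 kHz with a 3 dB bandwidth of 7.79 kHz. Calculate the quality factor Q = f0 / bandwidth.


Step 1: Q = f0 / bandwidth
Step 2: Q = 118.8 / 7.79
Q = 15.3


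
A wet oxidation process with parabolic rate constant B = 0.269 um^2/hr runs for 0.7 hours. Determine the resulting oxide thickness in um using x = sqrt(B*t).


Step 1: Compute B*t = 0.269 * 0.7 = 0.1883
Step 2: x = sqrt(0.1883)
x = 0.434 um


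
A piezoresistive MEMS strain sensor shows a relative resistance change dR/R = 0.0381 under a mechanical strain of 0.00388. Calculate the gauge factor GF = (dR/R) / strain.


Step 1: Identify values.
dR/R = 0.0381, strain = 0.00388
Step 2: GF = (dR/R) / strain = 0.0381 / 0.00388
GF = 9.8


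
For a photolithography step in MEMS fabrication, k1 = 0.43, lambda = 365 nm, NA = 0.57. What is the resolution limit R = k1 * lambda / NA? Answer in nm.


Step 1: Identify values: k1 = 0.43, lambda = 365 nm, NA = 0.57
Step 2: R = k1 * lambda / NA
R = 0.43 * 365 / 0.57
R = 275.4 nm


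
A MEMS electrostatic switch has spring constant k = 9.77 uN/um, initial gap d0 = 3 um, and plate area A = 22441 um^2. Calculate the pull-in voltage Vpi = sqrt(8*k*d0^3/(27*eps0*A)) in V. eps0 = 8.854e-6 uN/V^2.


Step 1: Compute numerator: 8 * k * d0^3 = 8 * 9.77 * 3^3 = 2110.32
Step 2: Compute denominator: 27 * eps0 * A = 27 * 8.854e-6 * 22441 = 5.364701
Step 3: Vpi = sqrt(2110.32 / 5.364701)
Vpi = 19.83 V


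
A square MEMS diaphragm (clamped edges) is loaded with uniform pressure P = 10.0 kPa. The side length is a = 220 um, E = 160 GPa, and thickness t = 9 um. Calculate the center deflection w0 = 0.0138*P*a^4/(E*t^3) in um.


Step 1: Convert pressure to compatible units (E is in GPa, so P in GPa).
P = 10.0 kPa = 10.0e-6 GPa
Step 2: Compute numerator: 0.0138 * P * a^4.
a^4 = 220^4 = 2342560000
numerator = 0.0138 * 10.0e-6 * 2342560000 = 3.233e+02
Step 3: Compute denominator: E * t^3 = 160 * 9^3 = 116640
Step 4: w0 = numerator / denominator = 3.233e+02 / 116640 = 0.0028 um


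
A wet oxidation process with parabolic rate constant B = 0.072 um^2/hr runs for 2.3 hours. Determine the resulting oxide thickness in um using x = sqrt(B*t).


Step 1: Compute B*t = 0.072 * 2.3 = 0.1656
Step 2: x = sqrt(0.1656)
x = 0.407 um


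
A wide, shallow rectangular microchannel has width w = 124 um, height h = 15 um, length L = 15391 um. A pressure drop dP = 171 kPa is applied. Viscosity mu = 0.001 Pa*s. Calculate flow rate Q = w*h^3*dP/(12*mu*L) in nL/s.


Step 1: Convert all dimensions to SI (meters).
w = 124e-6 m, h = 15e-6 m, L = 15391e-6 m, dP = 171e3 Pa
Step 2: Q = w * h^3 * dP / (12 * mu * L)
Q = 124e-6 * (15e-6)^3 * 171e3 / (12 * 0.001 * 15391e-6) = 3.8747482e-10 m^3/s
Step 3: Convert Q from m^3/s to nL/s (1 m^3 = 1e12 nL, so multiply by 1e12).
Q = 387.475 nL/s


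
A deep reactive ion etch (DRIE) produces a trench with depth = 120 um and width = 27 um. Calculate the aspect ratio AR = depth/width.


Step 1: AR = depth / width
Step 2: AR = 120 / 27
AR = 4.4


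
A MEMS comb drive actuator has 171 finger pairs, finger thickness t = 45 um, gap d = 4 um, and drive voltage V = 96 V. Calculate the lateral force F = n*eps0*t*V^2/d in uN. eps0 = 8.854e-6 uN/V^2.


Step 1: Parameters: n=171, eps0=8.854e-6 uN/V^2, t=45 um, V=96 V, d=4 um
Step 2: V^2 = 9216
Step 3: F = 171 * 8.854e-6 * 45 * 9216 / 4
F = 156.975 uN


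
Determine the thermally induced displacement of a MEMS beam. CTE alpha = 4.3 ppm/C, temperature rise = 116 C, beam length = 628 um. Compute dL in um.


Step 1: Convert CTE: alpha = 4.3 ppm/C = 4.3e-6 /C
Step 2: dL = 4.3e-6 * 116 * 628
dL = 0.3132 um


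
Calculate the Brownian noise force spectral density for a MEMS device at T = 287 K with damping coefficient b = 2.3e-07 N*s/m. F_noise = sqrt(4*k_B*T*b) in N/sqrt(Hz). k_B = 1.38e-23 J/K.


Step 1: Compute 4 * k_B * T * b
= 4 * 1.38e-23 * 287 * 2.3e-07
= 3.6438e-27 N^2/Hz
Step 2: F_noise = sqrt(3.6438e-27)
F_noise = 6.04e-14 N/sqrt(Hz)


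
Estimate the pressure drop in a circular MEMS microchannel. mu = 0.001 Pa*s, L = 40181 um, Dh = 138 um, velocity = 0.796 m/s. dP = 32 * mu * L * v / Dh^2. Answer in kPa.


Step 1: Convert to SI: L = 40181e-6 m, Dh = 138e-6 m
Step 2: dP = 32 * 0.001 * 40181e-6 * 0.796 / (138e-6)^2
Step 3: dP = 53743.46 Pa
Step 4: Convert to kPa: dP = 53.74 kPa


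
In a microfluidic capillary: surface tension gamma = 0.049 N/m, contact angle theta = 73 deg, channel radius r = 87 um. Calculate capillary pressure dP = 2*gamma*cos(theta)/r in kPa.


Step 1: cos(73 deg) = 0.2924
Step 2: Convert r to m: r = 87e-6 m
Step 3: dP = 2 * 0.049 * 0.2924 / 87e-6 = 329.4 Pa
Step 4: Convert Pa to kPa (divide by 1000).
dP = 0.33 kPa


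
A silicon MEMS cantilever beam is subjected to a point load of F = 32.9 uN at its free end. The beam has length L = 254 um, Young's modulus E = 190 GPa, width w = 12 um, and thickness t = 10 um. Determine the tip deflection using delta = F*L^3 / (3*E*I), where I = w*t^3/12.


Step 1: Calculate the second moment of area.
I = w * t^3 / 12 = 12 * 10^3 / 12 = 1000.0 um^4
Step 2: Convert E to consistent units (1 GPa = 1000 uN/um^2).
E = 190 GPa = 190000 uN/um^2
Step 3: Calculate tip deflection.
delta = F * L^3 / (3 * E * I)
delta = 32.9 * 254^3 / (3 * 190000 * 1000.0)
delta = 0.9458 um


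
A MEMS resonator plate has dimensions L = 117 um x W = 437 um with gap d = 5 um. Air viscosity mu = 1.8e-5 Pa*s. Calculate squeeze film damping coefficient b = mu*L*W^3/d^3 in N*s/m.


Step 1: Convert to SI.
L = 117e-6 m, W = 437e-6 m, d = 5e-6 m
Step 2: W^3 = (437e-6)^3 = 8.35e-11 m^3
Step 3: d^3 = (5e-6)^3 = 1.25e-16 m^3
Step 4: b = 1.8e-5 * 117e-6 * 8.35e-11 / 1.25e-16
b = 1.41e-03 N*s/m


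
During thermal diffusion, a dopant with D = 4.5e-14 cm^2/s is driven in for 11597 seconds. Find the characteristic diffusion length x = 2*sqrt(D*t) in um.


Step 1: Compute D*t = 4.5e-14 * 11597 = 5.21865e-10 cm^2
Step 2: sqrt(D*t) = 2.2844e-05 cm
Step 3: x = 2 * 2.2844e-05 cm = 4.5688e-05 cm
Step 4: Convert to um (1 cm = 1e4 um): x = 0.457 um


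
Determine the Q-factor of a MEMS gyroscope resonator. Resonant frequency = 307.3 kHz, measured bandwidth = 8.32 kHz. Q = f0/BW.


Step 1: Q = f0 / bandwidth
Step 2: Q = 307.3 / 8.32
Q = 36.9


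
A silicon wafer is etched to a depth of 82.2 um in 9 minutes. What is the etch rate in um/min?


Step 1: Etch rate = depth / time
Step 2: rate = 82.2 / 9
rate = 9.133 um/min


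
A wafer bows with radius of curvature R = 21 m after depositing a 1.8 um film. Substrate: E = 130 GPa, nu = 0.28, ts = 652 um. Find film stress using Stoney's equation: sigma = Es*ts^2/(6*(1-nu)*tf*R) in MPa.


Step 1: Compute numerator: Es * ts^2 = 130 * 652^2 = 55263520 (GPa*um^2)
Step 2: Compute denominator (R in um): 6*(1-nu)*tf*R = 6*0.72*1.8*21e6 = 163296000.0 (um^2)
Step 3: sigma (GPa) = 55263520 / 163296000.0 = 3.38425e-01 GPa
Step 4: Convert to MPa (x1000): sigma = 338.4 MPa


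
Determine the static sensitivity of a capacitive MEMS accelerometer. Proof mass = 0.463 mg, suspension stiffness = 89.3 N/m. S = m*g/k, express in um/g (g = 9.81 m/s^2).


Step 1: Convert mass: m = 0.463 mg = 4.63e-07 kg
Step 2: S = m * g / k = 4.63e-07 * 9.81 / 89.3
Step 3: S = 5.09e-08 m/g
Step 4: Convert to um/g: S = 0.051 um/g


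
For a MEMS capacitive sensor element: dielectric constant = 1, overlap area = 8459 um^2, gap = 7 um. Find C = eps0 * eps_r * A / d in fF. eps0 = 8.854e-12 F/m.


Step 1: Convert area to m^2: A = 8459e-12 m^2
Step 2: Convert gap to m: d = 7e-6 m
Step 3: C = eps0 * eps_r * A / d
C = 8.854e-12 * 1 * 8459e-12 / 7e-6
Step 4: Convert to fF (multiply by 1e15).
C = 10.7 fF


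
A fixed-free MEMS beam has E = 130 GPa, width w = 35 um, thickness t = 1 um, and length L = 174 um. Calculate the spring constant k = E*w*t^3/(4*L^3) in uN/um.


Step 1: Convert E to consistent units (1 GPa = 1000 uN/um^2).
E = 130 GPa = 130000 uN/um^2
Step 2: Compute t^3 = 1^3 = 1
Step 3: Compute L^3 = 174^3 = 5268024
Step 4: k = 130000 * 35 * 1 / (4 * 5268024)
k = 0.2159 uN/um


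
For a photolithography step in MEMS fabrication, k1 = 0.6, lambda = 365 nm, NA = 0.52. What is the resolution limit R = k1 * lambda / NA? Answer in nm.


Step 1: Identify values: k1 = 0.6, lambda = 365 nm, NA = 0.52
Step 2: R = k1 * lambda / NA
R = 0.6 * 365 / 0.52
R = 421.2 nm


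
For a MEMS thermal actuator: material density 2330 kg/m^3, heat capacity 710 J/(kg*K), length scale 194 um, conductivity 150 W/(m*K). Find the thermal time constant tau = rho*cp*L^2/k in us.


Step 1: Convert L to m: L = 194e-6 m
Step 2: L^2 = (194e-6)^2 = 3.7636e-08 m^2
Step 3: tau = 2330 * 710 * 3.7636e-08 / 150 = 4.150749e-04 s
Step 4: Convert to microseconds (multiply by 1e6).
tau = 415.075 us


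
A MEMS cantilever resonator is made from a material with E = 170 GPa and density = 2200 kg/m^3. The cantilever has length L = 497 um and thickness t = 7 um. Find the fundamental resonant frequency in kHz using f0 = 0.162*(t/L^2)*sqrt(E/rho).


Step 1: Convert units to SI.
t_SI = 7e-6 m, L_SI = 497e-6 m
Step 2: Calculate sqrt(E/rho).
sqrt(170e9 / 2200) = 8790.49 m/s
Step 3: Compute f0.
f0 = 0.162 * 7e-6 / (497e-6)^2 * 8790.49 = 40356.5 Hz = 40.36 kHz


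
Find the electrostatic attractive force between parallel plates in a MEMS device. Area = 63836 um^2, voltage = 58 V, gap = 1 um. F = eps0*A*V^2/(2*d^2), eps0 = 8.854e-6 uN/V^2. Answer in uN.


Step 1: Identify parameters.
eps0 = 8.854e-6 uN/V^2, A = 63836 um^2, V = 58 V, d = 1 um
Step 2: Compute V^2 = 58^2 = 3364
Step 3: Compute d^2 = 1^2 = 1
Step 4: F = 0.5 * 8.854e-6 * 63836 * 3364 / 1
F = 950.673 uN


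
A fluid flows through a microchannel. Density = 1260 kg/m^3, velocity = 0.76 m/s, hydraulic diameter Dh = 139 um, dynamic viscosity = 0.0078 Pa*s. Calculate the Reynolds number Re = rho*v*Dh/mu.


Step 1: Convert Dh to meters: Dh = 139e-6 m
Step 2: Re = rho * v * Dh / mu
Re = 1260 * 0.76 * 139e-6 / 0.0078
Re = 17.065


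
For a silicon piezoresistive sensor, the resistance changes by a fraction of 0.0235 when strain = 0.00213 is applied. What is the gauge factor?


Step 1: Identify values.
dR/R = 0.0235, strain = 0.00213
Step 2: GF = (dR/R) / strain = 0.0235 / 0.00213
GF = 11.0


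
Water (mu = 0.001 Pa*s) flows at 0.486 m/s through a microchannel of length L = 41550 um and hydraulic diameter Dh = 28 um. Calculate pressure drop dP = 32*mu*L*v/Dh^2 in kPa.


Step 1: Convert to SI: L = 41550e-6 m, Dh = 28e-6 m
Step 2: dP = 32 * 0.001 * 41550e-6 * 0.486 / (28e-6)^2
Step 3: dP = 824216.33 Pa
Step 4: Convert to kPa: dP = 824.22 kPa


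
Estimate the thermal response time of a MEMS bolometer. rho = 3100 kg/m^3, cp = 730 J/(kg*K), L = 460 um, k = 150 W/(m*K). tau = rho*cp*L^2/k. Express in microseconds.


Step 1: Convert L to m: L = 460e-6 m
Step 2: L^2 = (460e-6)^2 = 2.116e-07 m^2
Step 3: tau = 3100 * 730 * 2.116e-07 / 150 = 3.19233867e-03 s
Step 4: Convert to microseconds (multiply by 1e6).
tau = 3192.339 us


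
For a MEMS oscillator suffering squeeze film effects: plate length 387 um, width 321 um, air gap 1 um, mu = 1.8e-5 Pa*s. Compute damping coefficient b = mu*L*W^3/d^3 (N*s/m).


Step 1: Convert to SI.
L = 387e-6 m, W = 321e-6 m, d = 1e-6 m
Step 2: W^3 = (321e-6)^3 = 3.31e-11 m^3
Step 3: d^3 = (1e-6)^3 = 1.00e-18 m^3
Step 4: b = 1.8e-5 * 387e-6 * 3.31e-11 / 1.00e-18
b = 2.30e-01 N*s/m


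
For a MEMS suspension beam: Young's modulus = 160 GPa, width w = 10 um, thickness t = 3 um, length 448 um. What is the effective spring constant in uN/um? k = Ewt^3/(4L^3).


Step 1: Convert E to consistent units (1 GPa = 1000 uN/um^2).
E = 160 GPa = 160000 uN/um^2
Step 2: Compute t^3 = 3^3 = 27
Step 3: Compute L^3 = 448^3 = 89915392
Step 4: k = 160000 * 10 * 27 / (4 * 89915392)
k = 0.1201 uN/um


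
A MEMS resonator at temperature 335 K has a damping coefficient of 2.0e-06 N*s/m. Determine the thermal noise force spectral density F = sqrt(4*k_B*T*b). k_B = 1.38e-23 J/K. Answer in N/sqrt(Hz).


Step 1: Compute 4 * k_B * T * b
= 4 * 1.38e-23 * 335 * 2.0e-06
= 3.6984e-26 N^2/Hz
Step 2: F_noise = sqrt(3.6984e-26)
F_noise = 1.92e-13 N/sqrt(Hz)


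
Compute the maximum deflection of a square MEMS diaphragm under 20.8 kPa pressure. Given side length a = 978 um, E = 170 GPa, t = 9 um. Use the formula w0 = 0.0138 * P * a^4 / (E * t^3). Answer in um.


Step 1: Convert pressure to compatible units (E is in GPa, so P in GPa).
P = 20.8 kPa = 20.8e-6 GPa
Step 2: Compute numerator: 0.0138 * P * a^4.
a^4 = 978^4 = 914861642256
numerator = 0.0138 * 20.8e-6 * 914861642256 = 2.62602e+05
Step 3: Compute denominator: E * t^3 = 170 * 9^3 = 123930
Step 4: w0 = numerator / denominator = 2.62602e+05 / 123930 = 2.119 um


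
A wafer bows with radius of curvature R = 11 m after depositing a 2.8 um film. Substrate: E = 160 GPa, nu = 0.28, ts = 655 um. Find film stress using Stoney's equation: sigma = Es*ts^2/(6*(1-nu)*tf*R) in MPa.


Step 1: Compute numerator: Es * ts^2 = 160 * 655^2 = 68644000 (GPa*um^2)
Step 2: Compute denominator (R in um): 6*(1-nu)*tf*R = 6*0.72*2.8*11e6 = 133056000.0 (um^2)
Step 3: sigma (GPa) = 68644000 / 133056000.0 = 5.15903e-01 GPa
Step 4: Convert to MPa (x1000): sigma = 515.9 MPa


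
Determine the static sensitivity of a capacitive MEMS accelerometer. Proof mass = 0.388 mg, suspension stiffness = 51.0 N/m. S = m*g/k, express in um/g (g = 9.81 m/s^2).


Step 1: Convert mass: m = 0.388 mg = 3.88e-07 kg
Step 2: S = m * g / k = 3.88e-07 * 9.81 / 51.0
Step 3: S = 7.46e-08 m/g
Step 4: Convert to um/g: S = 0.075 um/g


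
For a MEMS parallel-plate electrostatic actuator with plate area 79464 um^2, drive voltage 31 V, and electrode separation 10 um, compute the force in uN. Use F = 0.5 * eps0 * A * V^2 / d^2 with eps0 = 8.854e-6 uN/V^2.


Step 1: Identify parameters.
eps0 = 8.854e-6 uN/V^2, A = 79464 um^2, V = 31 V, d = 10 um
Step 2: Compute V^2 = 31^2 = 961
Step 3: Compute d^2 = 10^2 = 100
Step 4: F = 0.5 * 8.854e-6 * 79464 * 961 / 100
F = 3.381 uN


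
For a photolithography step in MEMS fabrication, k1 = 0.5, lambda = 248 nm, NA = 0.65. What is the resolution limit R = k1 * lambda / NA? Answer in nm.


Step 1: Identify values: k1 = 0.5, lambda = 248 nm, NA = 0.65
Step 2: R = k1 * lambda / NA
R = 0.5 * 248 / 0.65
R = 190.8 nm


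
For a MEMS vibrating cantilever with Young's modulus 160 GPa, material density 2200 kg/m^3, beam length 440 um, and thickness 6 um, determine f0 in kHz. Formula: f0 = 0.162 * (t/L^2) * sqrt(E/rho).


Step 1: Convert units to SI.
t_SI = 6e-6 m, L_SI = 440e-6 m
Step 2: Calculate sqrt(E/rho).
sqrt(160e9 / 2200) = 8528.03 m/s
Step 3: Compute f0.
f0 = 0.162 * 6e-6 / (440e-6)^2 * 8528.03 = 42816.3 Hz = 42.82 kHz


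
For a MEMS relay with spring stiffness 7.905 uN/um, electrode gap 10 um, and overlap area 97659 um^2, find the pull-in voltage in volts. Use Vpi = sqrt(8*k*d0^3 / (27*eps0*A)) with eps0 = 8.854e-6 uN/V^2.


Step 1: Compute numerator: 8 * k * d0^3 = 8 * 7.905 * 10^3 = 63240.0
Step 2: Compute denominator: 27 * eps0 * A = 27 * 8.854e-6 * 97659 = 23.346165
Step 3: Vpi = sqrt(63240.0 / 23.346165)
Vpi = 52.05 V


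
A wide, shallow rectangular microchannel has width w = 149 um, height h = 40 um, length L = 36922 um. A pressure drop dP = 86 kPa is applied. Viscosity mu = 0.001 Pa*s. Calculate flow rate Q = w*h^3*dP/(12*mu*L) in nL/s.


Step 1: Convert all dimensions to SI (meters).
w = 149e-6 m, h = 40e-6 m, L = 36922e-6 m, dP = 86e3 Pa
Step 2: Q = w * h^3 * dP / (12 * mu * L)
Q = 149e-6 * (40e-6)^3 * 86e3 / (12 * 0.001 * 36922e-6) = 1.8509651e-09 m^3/s
Step 3: Convert Q from m^3/s to nL/s (1 m^3 = 1e12 nL, so multiply by 1e12).
Q = 1850.965 nL/s


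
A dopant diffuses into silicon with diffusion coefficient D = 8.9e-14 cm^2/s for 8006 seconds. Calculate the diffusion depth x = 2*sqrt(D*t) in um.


Step 1: Compute D*t = 8.9e-14 * 8006 = 7.12534e-10 cm^2
Step 2: sqrt(D*t) = 2.6693e-05 cm
Step 3: x = 2 * 2.6693e-05 cm = 5.3386e-05 cm
Step 4: Convert to um (1 cm = 1e4 um): x = 0.534 um


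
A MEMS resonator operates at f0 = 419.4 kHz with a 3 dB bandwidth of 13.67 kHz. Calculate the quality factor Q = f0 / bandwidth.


Step 1: Q = f0 / bandwidth
Step 2: Q = 419.4 / 13.67
Q = 30.7


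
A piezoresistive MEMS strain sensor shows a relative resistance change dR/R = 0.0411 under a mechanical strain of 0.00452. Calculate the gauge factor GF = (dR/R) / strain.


Step 1: Identify values.
dR/R = 0.0411, strain = 0.00452
Step 2: GF = (dR/R) / strain = 0.0411 / 0.00452
GF = 9.1


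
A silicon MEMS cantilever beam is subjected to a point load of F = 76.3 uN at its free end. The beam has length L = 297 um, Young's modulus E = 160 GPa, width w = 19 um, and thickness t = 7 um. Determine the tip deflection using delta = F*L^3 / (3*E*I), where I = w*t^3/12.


Step 1: Calculate the second moment of area.
I = w * t^3 / 12 = 19 * 7^3 / 12 = 543.0833 um^4
Step 2: Convert E to consistent units (1 GPa = 1000 uN/um^2).
E = 160 GPa = 160000 uN/um^2
Step 3: Calculate tip deflection.
delta = F * L^3 / (3 * E * I)
delta = 76.3 * 297^3 / (3 * 160000 * 543.0833)
delta = 7.6681 um


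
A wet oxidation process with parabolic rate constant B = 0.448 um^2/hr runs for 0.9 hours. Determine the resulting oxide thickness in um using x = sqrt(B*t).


Step 1: Compute B*t = 0.448 * 0.9 = 0.4032
Step 2: x = sqrt(0.4032)
x = 0.635 um


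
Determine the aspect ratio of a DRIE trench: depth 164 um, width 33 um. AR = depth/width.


Step 1: AR = depth / width
Step 2: AR = 164 / 33
AR = 5.0


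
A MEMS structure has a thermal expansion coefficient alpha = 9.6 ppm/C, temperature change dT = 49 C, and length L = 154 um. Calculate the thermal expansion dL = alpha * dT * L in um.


Step 1: Convert CTE: alpha = 9.6 ppm/C = 9.6e-6 /C
Step 2: dL = 9.6e-6 * 49 * 154
dL = 0.0724 um


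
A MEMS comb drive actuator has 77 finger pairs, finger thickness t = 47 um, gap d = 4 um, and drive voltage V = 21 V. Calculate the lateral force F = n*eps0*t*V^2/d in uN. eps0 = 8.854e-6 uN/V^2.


Step 1: Parameters: n=77, eps0=8.854e-6 uN/V^2, t=47 um, V=21 V, d=4 um
Step 2: V^2 = 441
Step 3: F = 77 * 8.854e-6 * 47 * 441 / 4
F = 3.533 uN


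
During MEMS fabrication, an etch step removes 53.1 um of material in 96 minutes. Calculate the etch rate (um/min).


Step 1: Etch rate = depth / time
Step 2: rate = 53.1 / 96
rate = 0.553 um/min


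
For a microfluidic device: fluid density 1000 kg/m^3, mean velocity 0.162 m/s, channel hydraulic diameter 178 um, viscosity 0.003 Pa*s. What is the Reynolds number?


Step 1: Convert Dh to meters: Dh = 178e-6 m
Step 2: Re = rho * v * Dh / mu
Re = 1000 * 0.162 * 178e-6 / 0.003
Re = 9.612


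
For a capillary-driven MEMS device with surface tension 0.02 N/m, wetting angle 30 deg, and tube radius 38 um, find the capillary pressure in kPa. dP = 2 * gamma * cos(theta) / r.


Step 1: cos(30 deg) = 0.866
Step 2: Convert r to m: r = 38e-6 m
Step 3: dP = 2 * 0.02 * 0.866 / 38e-6 = 911.6 Pa
Step 4: Convert Pa to kPa (divide by 1000).
dP = 0.91 kPa


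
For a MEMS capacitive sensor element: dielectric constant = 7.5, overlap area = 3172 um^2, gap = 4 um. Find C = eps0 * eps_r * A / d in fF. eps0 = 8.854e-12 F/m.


Step 1: Convert area to m^2: A = 3172e-12 m^2
Step 2: Convert gap to m: d = 4e-6 m
Step 3: C = eps0 * eps_r * A / d
C = 8.854e-12 * 7.5 * 3172e-12 / 4e-6
Step 4: Convert to fF (multiply by 1e15).
C = 52.66 fF


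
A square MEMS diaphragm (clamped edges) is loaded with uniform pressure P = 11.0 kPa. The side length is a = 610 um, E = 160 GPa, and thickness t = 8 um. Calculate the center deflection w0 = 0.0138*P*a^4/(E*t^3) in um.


Step 1: Convert pressure to compatible units (E is in GPa, so P in GPa).
P = 11.0 kPa = 11.0e-6 GPa
Step 2: Compute numerator: 0.0138 * P * a^4.
a^4 = 610^4 = 138458410000
numerator = 0.0138 * 11.0e-6 * 138458410000 = 2.1018e+04
Step 3: Compute denominator: E * t^3 = 160 * 8^3 = 81920
Step 4: w0 = numerator / denominator = 2.1018e+04 / 81920 = 0.2566 um


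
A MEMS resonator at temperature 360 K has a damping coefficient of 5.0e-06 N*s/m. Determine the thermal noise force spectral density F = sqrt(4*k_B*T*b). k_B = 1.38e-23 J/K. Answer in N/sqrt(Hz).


Step 1: Compute 4 * k_B * T * b
= 4 * 1.38e-23 * 360 * 5.0e-06
= 9.9360e-26 N^2/Hz
Step 2: F_noise = sqrt(9.9360e-26)
F_noise = 3.15e-13 N/sqrt(Hz)


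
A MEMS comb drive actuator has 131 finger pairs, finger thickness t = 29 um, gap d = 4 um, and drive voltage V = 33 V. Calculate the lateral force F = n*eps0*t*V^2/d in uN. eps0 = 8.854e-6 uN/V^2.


Step 1: Parameters: n=131, eps0=8.854e-6 uN/V^2, t=29 um, V=33 V, d=4 um
Step 2: V^2 = 1089
Step 3: F = 131 * 8.854e-6 * 29 * 1089 / 4
F = 9.157 uN


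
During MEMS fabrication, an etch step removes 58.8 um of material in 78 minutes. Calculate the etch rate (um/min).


Step 1: Etch rate = depth / time
Step 2: rate = 58.8 / 78
rate = 0.754 um/min


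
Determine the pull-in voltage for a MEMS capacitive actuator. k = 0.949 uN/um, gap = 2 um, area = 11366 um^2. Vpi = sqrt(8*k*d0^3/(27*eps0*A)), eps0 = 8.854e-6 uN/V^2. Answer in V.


Step 1: Compute numerator: 8 * k * d0^3 = 8 * 0.949 * 2^3 = 60.736
Step 2: Compute denominator: 27 * eps0 * A = 27 * 8.854e-6 * 11366 = 2.717133
Step 3: Vpi = sqrt(60.736 / 2.717133)
Vpi = 4.73 V


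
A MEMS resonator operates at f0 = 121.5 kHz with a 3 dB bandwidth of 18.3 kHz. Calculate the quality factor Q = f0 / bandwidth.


Step 1: Q = f0 / bandwidth
Step 2: Q = 121.5 / 18.3
Q = 6.6


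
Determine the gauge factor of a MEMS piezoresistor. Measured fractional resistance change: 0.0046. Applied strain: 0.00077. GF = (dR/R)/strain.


Step 1: Identify values.
dR/R = 0.0046, strain = 0.00077
Step 2: GF = (dR/R) / strain = 0.0046 / 0.00077
GF = 6.0


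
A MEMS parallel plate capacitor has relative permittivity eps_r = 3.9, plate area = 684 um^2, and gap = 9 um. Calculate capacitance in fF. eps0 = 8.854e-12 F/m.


Step 1: Convert area to m^2: A = 684e-12 m^2
Step 2: Convert gap to m: d = 9e-6 m
Step 3: C = eps0 * eps_r * A / d
C = 8.854e-12 * 3.9 * 684e-12 / 9e-6
Step 4: Convert to fF (multiply by 1e15).
C = 2.62 fF


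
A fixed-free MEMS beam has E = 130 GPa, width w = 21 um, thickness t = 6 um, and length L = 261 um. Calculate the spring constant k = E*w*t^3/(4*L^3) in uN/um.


Step 1: Convert E to consistent units (1 GPa = 1000 uN/um^2).
E = 130 GPa = 130000 uN/um^2
Step 2: Compute t^3 = 6^3 = 216
Step 3: Compute L^3 = 261^3 = 17779581
Step 4: k = 130000 * 21 * 216 / (4 * 17779581)
k = 8.2915 uN/um


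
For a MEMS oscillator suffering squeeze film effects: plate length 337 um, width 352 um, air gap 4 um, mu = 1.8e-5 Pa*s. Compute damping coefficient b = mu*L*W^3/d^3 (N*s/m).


Step 1: Convert to SI.
L = 337e-6 m, W = 352e-6 m, d = 4e-6 m
Step 2: W^3 = (352e-6)^3 = 4.36e-11 m^3
Step 3: d^3 = (4e-6)^3 = 6.40e-17 m^3
Step 4: b = 1.8e-5 * 337e-6 * 4.36e-11 / 6.40e-17
b = 4.13e-03 N*s/m


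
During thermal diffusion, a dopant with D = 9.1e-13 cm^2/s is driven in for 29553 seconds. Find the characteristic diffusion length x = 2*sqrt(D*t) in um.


Step 1: Compute D*t = 9.1e-13 * 29553 = 2.689323e-08 cm^2
Step 2: sqrt(D*t) = 1.6399e-04 cm
Step 3: x = 2 * 1.6399e-04 cm = 3.2798e-04 cm
Step 4: Convert to um (1 cm = 1e4 um): x = 3.28 um


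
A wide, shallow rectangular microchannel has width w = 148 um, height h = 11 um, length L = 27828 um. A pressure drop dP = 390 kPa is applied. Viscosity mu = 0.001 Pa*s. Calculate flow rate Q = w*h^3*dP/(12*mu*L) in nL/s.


Step 1: Convert all dimensions to SI (meters).
w = 148e-6 m, h = 11e-6 m, L = 27828e-6 m, dP = 390e3 Pa
Step 2: Q = w * h^3 * dP / (12 * mu * L)
Q = 148e-6 * (11e-6)^3 * 390e3 / (12 * 0.001 * 27828e-6) = 2.3006e-10 m^3/s
Step 3: Convert Q from m^3/s to nL/s (1 m^3 = 1e12 nL, so multiply by 1e12).
Q = 230.06 nL/s


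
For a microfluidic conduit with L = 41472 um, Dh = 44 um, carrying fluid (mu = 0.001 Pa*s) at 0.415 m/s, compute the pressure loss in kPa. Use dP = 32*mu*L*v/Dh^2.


Step 1: Convert to SI: L = 41472e-6 m, Dh = 44e-6 m
Step 2: dP = 32 * 0.001 * 41472e-6 * 0.415 / (44e-6)^2
Step 3: dP = 284477.36 Pa
Step 4: Convert to kPa: dP = 284.48 kPa


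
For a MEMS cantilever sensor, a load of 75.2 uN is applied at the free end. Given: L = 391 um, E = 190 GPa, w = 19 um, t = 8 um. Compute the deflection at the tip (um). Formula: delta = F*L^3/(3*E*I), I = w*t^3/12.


Step 1: Calculate the second moment of area.
I = w * t^3 / 12 = 19 * 8^3 / 12 = 810.6667 um^4
Step 2: Convert E to consistent units (1 GPa = 1000 uN/um^2).
E = 190 GPa = 190000 uN/um^2
Step 3: Calculate tip deflection.
delta = F * L^3 / (3 * E * I)
delta = 75.2 * 391^3 / (3 * 190000 * 810.6667)
delta = 9.7282 um
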